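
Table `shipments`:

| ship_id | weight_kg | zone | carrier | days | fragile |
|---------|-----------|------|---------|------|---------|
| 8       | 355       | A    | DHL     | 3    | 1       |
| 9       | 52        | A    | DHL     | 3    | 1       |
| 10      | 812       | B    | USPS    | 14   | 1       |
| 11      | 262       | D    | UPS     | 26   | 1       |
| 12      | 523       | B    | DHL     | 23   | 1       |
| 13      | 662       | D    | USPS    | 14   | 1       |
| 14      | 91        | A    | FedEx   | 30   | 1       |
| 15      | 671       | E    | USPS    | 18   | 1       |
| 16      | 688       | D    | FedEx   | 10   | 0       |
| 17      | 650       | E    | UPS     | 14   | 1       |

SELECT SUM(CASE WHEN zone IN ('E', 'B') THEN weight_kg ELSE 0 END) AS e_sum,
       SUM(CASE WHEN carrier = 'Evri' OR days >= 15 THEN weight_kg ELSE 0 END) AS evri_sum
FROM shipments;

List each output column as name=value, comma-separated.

[e_sum: zone IN ('E', 'B')]
ship_id=8: ✗
ship_id=9: ✗
ship_id=10: ✓ → 812
ship_id=11: ✗
ship_id=12: ✓ → 523
ship_id=13: ✗
ship_id=14: ✗
ship_id=15: ✓ → 671
ship_id=16: ✗
ship_id=17: ✓ → 650
e_sum = 812 + 523 + 671 + 650 = 2656
—
[evri_sum: carrier = 'Evri' OR days >= 15]
ship_id=8: ✗
ship_id=9: ✗
ship_id=10: ✗
ship_id=11: ✓ → 262
ship_id=12: ✓ → 523
ship_id=13: ✗
ship_id=14: ✓ → 91
ship_id=15: ✓ → 671
ship_id=16: ✗
ship_id=17: ✗
evri_sum = 262 + 523 + 91 + 671 = 1547

e_sum=2656, evri_sum=1547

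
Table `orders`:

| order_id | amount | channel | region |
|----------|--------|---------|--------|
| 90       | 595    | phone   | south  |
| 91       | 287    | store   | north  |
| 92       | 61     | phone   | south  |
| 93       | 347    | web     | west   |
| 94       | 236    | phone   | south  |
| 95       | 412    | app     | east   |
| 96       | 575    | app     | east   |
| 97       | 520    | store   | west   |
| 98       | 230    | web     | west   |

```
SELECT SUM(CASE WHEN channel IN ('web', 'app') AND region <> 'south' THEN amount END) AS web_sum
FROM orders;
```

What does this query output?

1564

order_id=90: ✗
order_id=91: ✗
order_id=92: ✗
order_id=93: ✓ → 347
order_id=94: ✗
order_id=95: ✓ → 412
order_id=96: ✓ → 575
order_id=97: ✗
order_id=98: ✓ → 230
web_sum = 347 + 412 + 575 + 230 = 1564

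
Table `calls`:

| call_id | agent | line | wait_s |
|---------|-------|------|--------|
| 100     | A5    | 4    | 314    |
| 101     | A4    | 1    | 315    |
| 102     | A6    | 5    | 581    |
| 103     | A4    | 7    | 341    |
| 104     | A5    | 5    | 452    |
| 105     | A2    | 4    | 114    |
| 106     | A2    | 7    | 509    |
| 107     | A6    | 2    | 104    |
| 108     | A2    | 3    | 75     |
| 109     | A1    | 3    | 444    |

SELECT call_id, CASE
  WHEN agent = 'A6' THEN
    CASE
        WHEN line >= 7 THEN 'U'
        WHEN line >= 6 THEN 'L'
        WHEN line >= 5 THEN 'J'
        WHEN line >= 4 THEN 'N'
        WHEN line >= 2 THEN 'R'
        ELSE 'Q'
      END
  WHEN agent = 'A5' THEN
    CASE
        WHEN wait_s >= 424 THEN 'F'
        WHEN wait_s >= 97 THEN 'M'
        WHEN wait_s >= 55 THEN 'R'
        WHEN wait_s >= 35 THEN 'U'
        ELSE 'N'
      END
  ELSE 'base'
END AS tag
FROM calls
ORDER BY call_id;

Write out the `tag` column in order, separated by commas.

call_id=100: agent='A5' → inner[wait_s >= 97] → M
call_id=101: agent='A4' → outer ELSE → base
call_id=102: agent='A6' → inner[line >= 5] → J
call_id=103: agent='A4' → outer ELSE → base
call_id=104: agent='A5' → inner[wait_s >= 424] → F
call_id=105: agent='A2' → outer ELSE → base
call_id=106: agent='A2' → outer ELSE → base
call_id=107: agent='A6' → inner[line >= 2] → R
call_id=108: agent='A2' → outer ELSE → base
call_id=109: agent='A1' → outer ELSE → base

M, base, J, base, F, base, base, R, base, base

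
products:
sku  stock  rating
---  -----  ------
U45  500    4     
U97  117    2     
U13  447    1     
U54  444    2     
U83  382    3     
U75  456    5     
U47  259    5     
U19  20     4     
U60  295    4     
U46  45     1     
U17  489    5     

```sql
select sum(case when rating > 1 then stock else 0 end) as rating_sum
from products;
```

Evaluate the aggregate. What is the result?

2962

sku=U45: ✓ → 500
sku=U97: ✓ → 117
sku=U13: ✗
sku=U54: ✓ → 444
sku=U83: ✓ → 382
sku=U75: ✓ → 456
sku=U47: ✓ → 259
sku=U19: ✓ → 20
sku=U60: ✓ → 295
sku=U46: ✗
sku=U17: ✓ → 489
rating_sum = 500 + 117 + 444 + 382 + 456 + 259 + 20 + 295 + 489 = 2962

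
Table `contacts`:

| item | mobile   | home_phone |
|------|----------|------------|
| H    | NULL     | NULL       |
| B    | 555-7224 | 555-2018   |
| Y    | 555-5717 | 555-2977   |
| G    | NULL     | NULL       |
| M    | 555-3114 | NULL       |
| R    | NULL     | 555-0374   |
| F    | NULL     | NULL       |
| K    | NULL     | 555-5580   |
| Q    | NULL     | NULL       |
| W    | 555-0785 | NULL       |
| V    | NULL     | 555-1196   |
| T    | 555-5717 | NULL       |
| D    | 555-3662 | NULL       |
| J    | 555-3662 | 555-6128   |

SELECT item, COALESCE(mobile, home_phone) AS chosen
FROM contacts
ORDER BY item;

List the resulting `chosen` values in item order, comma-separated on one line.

555-7224, 555-3662, NULL, NULL, NULL, 555-3662, 555-5580, 555-3114, NULL, 555-0374, 555-5717, 555-1196, 555-0785, 555-5717

item=B: mobile=555-7224 → 555-7224
item=D: mobile=555-3662 → 555-3662
item=F: mobile=NULL, home_phone=NULL (all NULL) → NULL
item=G: mobile=NULL, home_phone=NULL (all NULL) → NULL
item=H: mobile=NULL, home_phone=NULL (all NULL) → NULL
item=J: mobile=555-3662 → 555-3662
item=K: mobile=NULL, home_phone=555-5580 → 555-5580
item=M: mobile=555-3114 → 555-3114
item=Q: mobile=NULL, home_phone=NULL (all NULL) → NULL
item=R: mobile=NULL, home_phone=555-0374 → 555-0374
item=T: mobile=555-5717 → 555-5717
item=V: mobile=NULL, home_phone=555-1196 → 555-1196
item=W: mobile=555-0785 → 555-0785
item=Y: mobile=555-5717 → 555-5717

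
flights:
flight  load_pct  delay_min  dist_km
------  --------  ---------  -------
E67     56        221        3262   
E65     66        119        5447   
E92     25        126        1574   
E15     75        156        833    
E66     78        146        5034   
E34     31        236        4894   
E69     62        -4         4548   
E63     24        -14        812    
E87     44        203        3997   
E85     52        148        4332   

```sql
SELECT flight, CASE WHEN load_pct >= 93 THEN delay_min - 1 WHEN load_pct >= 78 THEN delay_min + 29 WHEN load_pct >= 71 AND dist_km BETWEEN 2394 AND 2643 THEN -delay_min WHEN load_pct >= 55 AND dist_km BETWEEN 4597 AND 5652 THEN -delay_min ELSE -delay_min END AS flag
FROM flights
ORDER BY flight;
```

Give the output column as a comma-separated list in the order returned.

flight=E15: ELSE → -156
flight=E34: ELSE → -236
flight=E63: ELSE → 14
flight=E65: load_pct >= 55 AND dist_km BETWEEN 4597 AND 5652 → -119
flight=E66: load_pct >= 78 → 175
flight=E67: ELSE → -221
flight=E69: ELSE → 4
flight=E85: ELSE → -148
flight=E87: ELSE → -203
flight=E92: ELSE → -126

-156, -236, 14, -119, 175, -221, 4, -148, -203, -126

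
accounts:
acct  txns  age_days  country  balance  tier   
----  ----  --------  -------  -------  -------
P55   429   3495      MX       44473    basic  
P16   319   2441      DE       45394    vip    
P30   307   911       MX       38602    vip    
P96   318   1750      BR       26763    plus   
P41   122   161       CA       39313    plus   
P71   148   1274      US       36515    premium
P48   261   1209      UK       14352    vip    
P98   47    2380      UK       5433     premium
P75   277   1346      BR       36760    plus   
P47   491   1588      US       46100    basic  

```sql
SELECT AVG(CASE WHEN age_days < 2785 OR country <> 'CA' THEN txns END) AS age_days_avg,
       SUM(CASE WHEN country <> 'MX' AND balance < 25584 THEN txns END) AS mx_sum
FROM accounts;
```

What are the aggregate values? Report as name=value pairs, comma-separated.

[age_days_avg: age_days < 2785 OR country <> 'CA']
acct=P55: ✓ → 429
acct=P16: ✓ → 319
acct=P30: ✓ → 307
acct=P96: ✓ → 318
acct=P41: ✓ → 122
acct=P71: ✓ → 148
acct=P48: ✓ → 261
acct=P98: ✓ → 47
acct=P75: ✓ → 277
acct=P47: ✓ → 491
age_days_avg = (429 + 319 + 307 + 318 + 122 + 148 + 261 + 47 + 277 + 491) / 10 = 271.9
—
[mx_sum: country <> 'MX' AND balance < 25584]
acct=P55: ✗
acct=P16: ✗
acct=P30: ✗
acct=P96: ✗
acct=P41: ✗
acct=P71: ✗
acct=P48: ✓ → 261
acct=P98: ✓ → 47
acct=P75: ✗
acct=P47: ✗
mx_sum = 261 + 47 = 308

age_days_avg=271.9, mx_sum=308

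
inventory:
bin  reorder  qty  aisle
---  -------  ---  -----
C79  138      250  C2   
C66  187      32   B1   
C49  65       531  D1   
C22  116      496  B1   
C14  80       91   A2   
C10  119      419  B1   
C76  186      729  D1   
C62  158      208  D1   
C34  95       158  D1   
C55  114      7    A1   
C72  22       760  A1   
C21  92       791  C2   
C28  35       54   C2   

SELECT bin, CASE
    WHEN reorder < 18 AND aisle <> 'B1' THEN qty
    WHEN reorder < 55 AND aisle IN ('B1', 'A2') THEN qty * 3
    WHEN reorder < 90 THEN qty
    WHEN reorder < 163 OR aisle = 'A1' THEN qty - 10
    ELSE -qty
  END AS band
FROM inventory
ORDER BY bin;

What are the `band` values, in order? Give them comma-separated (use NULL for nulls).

409, 91, 781, 486, 54, 148, 531, -3, 198, -32, 760, -729, 240

bin=C10: reorder < 163 OR aisle = 'A1' → 409
bin=C14: reorder < 90 → 91
bin=C21: reorder < 163 OR aisle = 'A1' → 781
bin=C22: reorder < 163 OR aisle = 'A1' → 486
bin=C28: reorder < 90 → 54
bin=C34: reorder < 163 OR aisle = 'A1' → 148
bin=C49: reorder < 90 → 531
bin=C55: reorder < 163 OR aisle = 'A1' → -3
bin=C62: reorder < 163 OR aisle = 'A1' → 198
bin=C66: ELSE → -32
bin=C72: reorder < 90 → 760
bin=C76: ELSE → -729
bin=C79: reorder < 163 OR aisle = 'A1' → 240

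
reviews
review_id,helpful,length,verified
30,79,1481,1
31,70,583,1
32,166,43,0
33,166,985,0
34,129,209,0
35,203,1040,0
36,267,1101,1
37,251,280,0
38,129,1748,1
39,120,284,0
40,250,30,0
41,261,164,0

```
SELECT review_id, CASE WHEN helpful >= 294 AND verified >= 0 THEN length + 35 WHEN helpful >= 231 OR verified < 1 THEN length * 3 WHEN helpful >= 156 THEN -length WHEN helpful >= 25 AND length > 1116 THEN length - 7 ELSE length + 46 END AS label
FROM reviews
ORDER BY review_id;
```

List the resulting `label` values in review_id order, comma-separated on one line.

review_id=30: helpful >= 25 AND length > 1116 → 1474
review_id=31: ELSE → 629
review_id=32: helpful >= 231 OR verified < 1 → 129
review_id=33: helpful >= 231 OR verified < 1 → 2955
review_id=34: helpful >= 231 OR verified < 1 → 627
review_id=35: helpful >= 231 OR verified < 1 → 3120
review_id=36: helpful >= 231 OR verified < 1 → 3303
review_id=37: helpful >= 231 OR verified < 1 → 840
review_id=38: helpful >= 25 AND length > 1116 → 1741
review_id=39: helpful >= 231 OR verified < 1 → 852
review_id=40: helpful >= 231 OR verified < 1 → 90
review_id=41: helpful >= 231 OR verified < 1 → 492

1474, 629, 129, 2955, 627, 3120, 3303, 840, 1741, 852, 90, 492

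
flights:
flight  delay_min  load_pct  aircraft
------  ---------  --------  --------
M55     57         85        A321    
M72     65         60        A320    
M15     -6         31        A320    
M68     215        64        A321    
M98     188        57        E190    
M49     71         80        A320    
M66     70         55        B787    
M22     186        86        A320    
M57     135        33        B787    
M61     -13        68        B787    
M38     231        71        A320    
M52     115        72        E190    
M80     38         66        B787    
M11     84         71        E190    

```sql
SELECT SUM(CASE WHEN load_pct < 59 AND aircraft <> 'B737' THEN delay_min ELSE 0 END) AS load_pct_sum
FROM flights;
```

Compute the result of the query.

flight=M55: ✗
flight=M72: ✗
flight=M15: ✓ → -6
flight=M68: ✗
flight=M98: ✓ → 188
flight=M49: ✗
flight=M66: ✓ → 70
flight=M22: ✗
flight=M57: ✓ → 135
flight=M61: ✗
flight=M38: ✗
flight=M52: ✗
flight=M80: ✗
flight=M11: ✗
load_pct_sum = -6 + 188 + 70 + 135 = 387

387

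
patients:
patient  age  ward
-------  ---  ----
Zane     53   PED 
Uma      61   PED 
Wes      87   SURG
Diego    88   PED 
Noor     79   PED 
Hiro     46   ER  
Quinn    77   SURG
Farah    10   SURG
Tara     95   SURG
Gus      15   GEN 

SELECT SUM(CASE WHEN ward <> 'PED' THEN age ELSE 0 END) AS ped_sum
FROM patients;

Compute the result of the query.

330

patient=Zane: ✗
patient=Uma: ✗
patient=Wes: ✓ → 87
patient=Diego: ✗
patient=Noor: ✗
patient=Hiro: ✓ → 46
patient=Quinn: ✓ → 77
patient=Farah: ✓ → 10
patient=Tara: ✓ → 95
patient=Gus: ✓ → 15
ped_sum = 87 + 46 + 77 + 10 + 95 + 15 = 330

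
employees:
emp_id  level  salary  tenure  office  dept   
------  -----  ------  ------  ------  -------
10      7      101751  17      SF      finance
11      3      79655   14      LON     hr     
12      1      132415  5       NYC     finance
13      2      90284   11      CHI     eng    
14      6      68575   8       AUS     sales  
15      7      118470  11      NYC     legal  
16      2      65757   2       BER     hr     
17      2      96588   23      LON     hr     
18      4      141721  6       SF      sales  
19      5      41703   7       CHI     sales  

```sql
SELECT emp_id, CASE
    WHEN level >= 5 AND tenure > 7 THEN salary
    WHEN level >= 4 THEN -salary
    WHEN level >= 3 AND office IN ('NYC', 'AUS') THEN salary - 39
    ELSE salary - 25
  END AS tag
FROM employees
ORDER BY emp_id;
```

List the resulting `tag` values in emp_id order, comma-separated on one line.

101751, 79630, 132390, 90259, 68575, 118470, 65732, 96563, -141721, -41703

emp_id=10: level >= 5 AND tenure > 7 → 101751
emp_id=11: ELSE → 79630
emp_id=12: ELSE → 132390
emp_id=13: ELSE → 90259
emp_id=14: level >= 5 AND tenure > 7 → 68575
emp_id=15: level >= 5 AND tenure > 7 → 118470
emp_id=16: ELSE → 65732
emp_id=17: ELSE → 96563
emp_id=18: level >= 4 → -141721
emp_id=19: level >= 4 → -41703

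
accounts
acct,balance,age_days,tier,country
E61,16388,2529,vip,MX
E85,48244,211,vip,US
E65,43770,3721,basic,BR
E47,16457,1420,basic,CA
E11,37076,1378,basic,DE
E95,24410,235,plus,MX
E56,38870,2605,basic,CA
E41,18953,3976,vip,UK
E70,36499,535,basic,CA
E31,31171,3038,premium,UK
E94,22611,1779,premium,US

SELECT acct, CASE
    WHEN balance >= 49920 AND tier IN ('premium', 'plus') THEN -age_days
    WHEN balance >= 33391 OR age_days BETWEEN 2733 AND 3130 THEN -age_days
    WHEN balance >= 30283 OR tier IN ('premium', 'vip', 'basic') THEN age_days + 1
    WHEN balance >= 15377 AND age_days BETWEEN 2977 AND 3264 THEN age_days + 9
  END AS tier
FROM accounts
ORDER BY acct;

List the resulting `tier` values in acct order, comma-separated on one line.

-1378, -3038, 3977, 1421, -2605, 2530, -3721, -535, -211, 1780, NULL

acct=E11: balance >= 33391 OR age_days BETWEEN 2733 AND 3130 → -1378
acct=E31: balance >= 33391 OR age_days BETWEEN 2733 AND 3130 → -3038
acct=E41: balance >= 30283 OR tier IN ('premium', 'vip', 'basic') → 3977
acct=E47: balance >= 30283 OR tier IN ('premium', 'vip', 'basic') → 1421
acct=E56: balance >= 33391 OR age_days BETWEEN 2733 AND 3130 → -2605
acct=E61: balance >= 30283 OR tier IN ('premium', 'vip', 'basic') → 2530
acct=E65: balance >= 33391 OR age_days BETWEEN 2733 AND 3130 → -3721
acct=E70: balance >= 33391 OR age_days BETWEEN 2733 AND 3130 → -535
acct=E85: balance >= 33391 OR age_days BETWEEN 2733 AND 3130 → -211
acct=E94: balance >= 30283 OR tier IN ('premium', 'vip', 'basic') → 1780
acct=E95: (no match → NULL) → NULL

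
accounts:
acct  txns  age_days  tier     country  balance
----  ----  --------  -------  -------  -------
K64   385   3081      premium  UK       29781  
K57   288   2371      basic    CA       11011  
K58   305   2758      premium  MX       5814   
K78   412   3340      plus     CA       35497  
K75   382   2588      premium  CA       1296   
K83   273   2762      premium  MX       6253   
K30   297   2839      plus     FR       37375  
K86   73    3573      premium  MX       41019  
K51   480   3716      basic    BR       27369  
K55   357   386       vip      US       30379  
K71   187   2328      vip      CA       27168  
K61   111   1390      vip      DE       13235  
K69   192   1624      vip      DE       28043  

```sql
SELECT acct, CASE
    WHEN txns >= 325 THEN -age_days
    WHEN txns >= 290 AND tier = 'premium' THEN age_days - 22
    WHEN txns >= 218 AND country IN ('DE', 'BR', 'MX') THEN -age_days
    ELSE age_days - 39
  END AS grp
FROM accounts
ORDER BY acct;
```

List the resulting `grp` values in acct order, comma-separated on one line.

acct=K30: ELSE → 2800
acct=K51: txns >= 325 → -3716
acct=K55: txns >= 325 → -386
acct=K57: ELSE → 2332
acct=K58: txns >= 290 AND tier = 'premium' → 2736
acct=K61: ELSE → 1351
acct=K64: txns >= 325 → -3081
acct=K69: ELSE → 1585
acct=K71: ELSE → 2289
acct=K75: txns >= 325 → -2588
acct=K78: txns >= 325 → -3340
acct=K83: txns >= 218 AND country IN ('DE', 'BR', 'MX') → -2762
acct=K86: ELSE → 3534

2800, -3716, -386, 2332, 2736, 1351, -3081, 1585, 2289, -2588, -3340, -2762, 3534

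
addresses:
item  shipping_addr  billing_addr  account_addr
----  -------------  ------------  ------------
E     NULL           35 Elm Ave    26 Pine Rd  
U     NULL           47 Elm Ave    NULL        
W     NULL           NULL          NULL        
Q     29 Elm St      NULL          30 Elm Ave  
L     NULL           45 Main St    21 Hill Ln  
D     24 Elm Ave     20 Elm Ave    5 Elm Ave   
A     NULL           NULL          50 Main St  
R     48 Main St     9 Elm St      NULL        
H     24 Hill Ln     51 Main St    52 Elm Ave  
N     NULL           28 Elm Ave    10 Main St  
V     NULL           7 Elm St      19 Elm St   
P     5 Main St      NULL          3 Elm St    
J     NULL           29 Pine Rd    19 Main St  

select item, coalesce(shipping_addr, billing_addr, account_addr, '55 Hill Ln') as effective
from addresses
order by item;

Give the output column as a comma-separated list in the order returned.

item=A: shipping_addr=NULL, billing_addr=NULL, account_addr=50 Main St → 50 Main St
item=D: shipping_addr=24 Elm Ave → 24 Elm Ave
item=E: shipping_addr=NULL, billing_addr=35 Elm Ave → 35 Elm Ave
item=H: shipping_addr=24 Hill Ln → 24 Hill Ln
item=J: shipping_addr=NULL, billing_addr=29 Pine Rd → 29 Pine Rd
item=L: shipping_addr=NULL, billing_addr=45 Main St → 45 Main St
item=N: shipping_addr=NULL, billing_addr=28 Elm Ave → 28 Elm Ave
item=P: shipping_addr=5 Main St → 5 Main St
item=Q: shipping_addr=29 Elm St → 29 Elm St
item=R: shipping_addr=48 Main St → 48 Main St
item=U: shipping_addr=NULL, billing_addr=47 Elm Ave → 47 Elm Ave
item=V: shipping_addr=NULL, billing_addr=7 Elm St → 7 Elm St
item=W: shipping_addr=NULL, billing_addr=NULL, account_addr=NULL, → literal 55 Hill Ln → 55 Hill Ln

50 Main St, 24 Elm Ave, 35 Elm Ave, 24 Hill Ln, 29 Pine Rd, 45 Main St, 28 Elm Ave, 5 Main St, 29 Elm St, 48 Main St, 47 Elm Ave, 7 Elm St, 55 Hill Ln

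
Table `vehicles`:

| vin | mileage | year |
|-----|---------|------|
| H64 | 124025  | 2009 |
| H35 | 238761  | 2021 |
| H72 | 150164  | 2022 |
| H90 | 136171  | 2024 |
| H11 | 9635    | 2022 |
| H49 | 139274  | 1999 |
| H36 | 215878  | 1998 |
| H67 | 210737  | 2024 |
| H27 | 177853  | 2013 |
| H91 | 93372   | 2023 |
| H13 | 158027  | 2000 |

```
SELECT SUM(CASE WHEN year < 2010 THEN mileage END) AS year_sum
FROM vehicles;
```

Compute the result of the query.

637204

vin=H64: ✓ → 124025
vin=H35: ✗
vin=H72: ✗
vin=H90: ✗
vin=H11: ✗
vin=H49: ✓ → 139274
vin=H36: ✓ → 215878
vin=H67: ✗
vin=H27: ✗
vin=H91: ✗
vin=H13: ✓ → 158027
year_sum = 124025 + 139274 + 215878 + 158027 = 637204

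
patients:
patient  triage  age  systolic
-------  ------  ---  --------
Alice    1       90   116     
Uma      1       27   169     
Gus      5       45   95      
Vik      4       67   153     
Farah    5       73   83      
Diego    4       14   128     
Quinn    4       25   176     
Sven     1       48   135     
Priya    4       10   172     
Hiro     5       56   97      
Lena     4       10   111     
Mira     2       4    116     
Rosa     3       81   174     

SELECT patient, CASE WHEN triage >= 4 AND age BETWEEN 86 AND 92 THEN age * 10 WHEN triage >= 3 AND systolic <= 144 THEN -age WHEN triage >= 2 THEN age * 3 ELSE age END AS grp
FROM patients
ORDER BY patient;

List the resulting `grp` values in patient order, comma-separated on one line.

patient=Alice: ELSE → 90
patient=Diego: triage >= 3 AND systolic <= 144 → -14
patient=Farah: triage >= 3 AND systolic <= 144 → -73
patient=Gus: triage >= 3 AND systolic <= 144 → -45
patient=Hiro: triage >= 3 AND systolic <= 144 → -56
patient=Lena: triage >= 3 AND systolic <= 144 → -10
patient=Mira: triage >= 2 → 12
patient=Priya: triage >= 2 → 30
patient=Quinn: triage >= 2 → 75
patient=Rosa: triage >= 2 → 243
patient=Sven: ELSE → 48
patient=Uma: ELSE → 27
patient=Vik: triage >= 2 → 201

90, -14, -73, -45, -56, -10, 12, 30, 75, 243, 48, 27, 201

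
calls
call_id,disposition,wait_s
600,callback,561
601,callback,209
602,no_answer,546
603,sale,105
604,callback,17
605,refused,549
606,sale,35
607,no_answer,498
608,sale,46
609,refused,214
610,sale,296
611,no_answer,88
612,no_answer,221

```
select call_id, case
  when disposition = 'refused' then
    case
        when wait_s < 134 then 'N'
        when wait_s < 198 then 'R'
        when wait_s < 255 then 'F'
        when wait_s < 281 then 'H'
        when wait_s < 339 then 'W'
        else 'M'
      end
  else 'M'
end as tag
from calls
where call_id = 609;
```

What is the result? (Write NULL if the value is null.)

F

call_id = 609: disposition=refused, wait_s=214.
disposition='refused' → inner[wait_s < 255] → F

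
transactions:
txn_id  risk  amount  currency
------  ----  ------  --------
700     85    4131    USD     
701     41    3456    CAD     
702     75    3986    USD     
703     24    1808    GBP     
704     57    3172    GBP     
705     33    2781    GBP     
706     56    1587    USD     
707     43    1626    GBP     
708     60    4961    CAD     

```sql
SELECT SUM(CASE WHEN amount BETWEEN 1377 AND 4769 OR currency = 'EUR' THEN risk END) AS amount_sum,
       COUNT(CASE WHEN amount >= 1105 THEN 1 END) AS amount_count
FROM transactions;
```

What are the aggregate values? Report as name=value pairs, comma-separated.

amount_sum=414, amount_count=9

[amount_sum: amount BETWEEN 1377 AND 4769 OR currency = 'EUR']
txn_id=700: ✓ → 85
txn_id=701: ✓ → 41
txn_id=702: ✓ → 75
txn_id=703: ✓ → 24
txn_id=704: ✓ → 57
txn_id=705: ✓ → 33
txn_id=706: ✓ → 56
txn_id=707: ✓ → 43
txn_id=708: ✗
amount_sum = 85 + 41 + 75 + 24 + 57 + 33 + 56 + 43 = 414
—
[amount_count: amount >= 1105]
txn_id=700: ✓ → 1
txn_id=701: ✓ → 1
txn_id=702: ✓ → 1
txn_id=703: ✓ → 1
txn_id=704: ✓ → 1
txn_id=705: ✓ → 1
txn_id=706: ✓ → 1
txn_id=707: ✓ → 1
txn_id=708: ✓ → 1
amount_count = COUNT(1, 1, 1, 1, 1, 1, 1, 1, 1) = 9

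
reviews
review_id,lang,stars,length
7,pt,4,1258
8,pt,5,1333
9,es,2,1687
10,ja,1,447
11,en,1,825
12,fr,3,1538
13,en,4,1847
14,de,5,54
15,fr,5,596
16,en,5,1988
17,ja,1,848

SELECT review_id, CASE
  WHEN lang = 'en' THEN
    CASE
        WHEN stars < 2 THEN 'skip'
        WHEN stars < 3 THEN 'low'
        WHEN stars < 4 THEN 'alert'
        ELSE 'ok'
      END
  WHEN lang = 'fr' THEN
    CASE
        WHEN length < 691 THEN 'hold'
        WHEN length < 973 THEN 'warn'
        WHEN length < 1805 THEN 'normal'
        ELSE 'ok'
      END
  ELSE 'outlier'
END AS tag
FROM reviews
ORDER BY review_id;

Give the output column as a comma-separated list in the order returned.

outlier, outlier, outlier, outlier, skip, normal, ok, outlier, hold, ok, outlier

review_id=7: lang='pt' → outer ELSE → outlier
review_id=8: lang='pt' → outer ELSE → outlier
review_id=9: lang='es' → outer ELSE → outlier
review_id=10: lang='ja' → outer ELSE → outlier
review_id=11: lang='en' → inner[stars < 2] → skip
review_id=12: lang='fr' → inner[length < 1805] → normal
review_id=13: lang='en' → inner[ELSE] → ok
review_id=14: lang='de' → outer ELSE → outlier
review_id=15: lang='fr' → inner[length < 691] → hold
review_id=16: lang='en' → inner[ELSE] → ok
review_id=17: lang='ja' → outer ELSE → outlier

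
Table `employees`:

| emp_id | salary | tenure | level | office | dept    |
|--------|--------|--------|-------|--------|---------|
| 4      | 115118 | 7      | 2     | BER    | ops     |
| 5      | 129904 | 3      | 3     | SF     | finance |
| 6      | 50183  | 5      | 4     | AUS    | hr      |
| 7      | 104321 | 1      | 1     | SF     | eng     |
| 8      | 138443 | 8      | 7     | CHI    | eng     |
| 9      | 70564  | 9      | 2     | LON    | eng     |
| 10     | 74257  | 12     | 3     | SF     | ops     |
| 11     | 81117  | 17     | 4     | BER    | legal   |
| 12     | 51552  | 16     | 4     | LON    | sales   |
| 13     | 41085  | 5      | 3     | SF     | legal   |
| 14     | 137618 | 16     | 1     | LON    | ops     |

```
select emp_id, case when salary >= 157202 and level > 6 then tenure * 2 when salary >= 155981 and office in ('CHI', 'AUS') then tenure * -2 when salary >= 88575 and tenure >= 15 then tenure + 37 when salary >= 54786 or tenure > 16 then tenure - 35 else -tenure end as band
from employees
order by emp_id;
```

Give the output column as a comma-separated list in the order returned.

-28, -32, -5, -34, -27, -26, -23, -18, -16, -5, 53

emp_id=4: salary >= 54786 or tenure > 16 → -28
emp_id=5: salary >= 54786 or tenure > 16 → -32
emp_id=6: ELSE → -5
emp_id=7: salary >= 54786 or tenure > 16 → -34
emp_id=8: salary >= 54786 or tenure > 16 → -27
emp_id=9: salary >= 54786 or tenure > 16 → -26
emp_id=10: salary >= 54786 or tenure > 16 → -23
emp_id=11: salary >= 54786 or tenure > 16 → -18
emp_id=12: ELSE → -16
emp_id=13: ELSE → -5
emp_id=14: salary >= 88575 and tenure >= 15 → 53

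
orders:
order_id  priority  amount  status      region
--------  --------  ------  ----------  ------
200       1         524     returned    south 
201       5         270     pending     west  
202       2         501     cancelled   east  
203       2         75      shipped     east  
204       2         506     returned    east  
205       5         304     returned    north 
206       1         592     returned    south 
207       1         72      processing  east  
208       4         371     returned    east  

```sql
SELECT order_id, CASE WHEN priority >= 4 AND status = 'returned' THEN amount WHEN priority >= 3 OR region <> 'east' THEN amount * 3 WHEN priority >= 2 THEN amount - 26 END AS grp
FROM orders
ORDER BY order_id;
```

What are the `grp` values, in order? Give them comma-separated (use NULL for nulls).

order_id=200: priority >= 3 OR region <> 'east' → 1572
order_id=201: priority >= 3 OR region <> 'east' → 810
order_id=202: priority >= 2 → 475
order_id=203: priority >= 2 → 49
order_id=204: priority >= 2 → 480
order_id=205: priority >= 4 AND status = 'returned' → 304
order_id=206: priority >= 3 OR region <> 'east' → 1776
order_id=207: (no match → NULL) → NULL
order_id=208: priority >= 4 AND status = 'returned' → 371

1572, 810, 475, 49, 480, 304, 1776, NULL, 371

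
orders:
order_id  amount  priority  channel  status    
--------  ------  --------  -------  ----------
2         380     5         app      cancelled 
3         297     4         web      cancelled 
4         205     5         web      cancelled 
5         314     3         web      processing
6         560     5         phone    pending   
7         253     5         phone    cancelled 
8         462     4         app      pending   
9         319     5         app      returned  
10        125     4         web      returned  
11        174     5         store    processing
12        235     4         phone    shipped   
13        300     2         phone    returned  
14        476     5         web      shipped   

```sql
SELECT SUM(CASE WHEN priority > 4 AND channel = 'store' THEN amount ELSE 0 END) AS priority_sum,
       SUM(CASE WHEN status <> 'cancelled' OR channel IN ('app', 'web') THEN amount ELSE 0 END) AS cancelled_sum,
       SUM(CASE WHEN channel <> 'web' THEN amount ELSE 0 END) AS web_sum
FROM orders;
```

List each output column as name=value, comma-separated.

[priority_sum: priority > 4 AND channel = 'store']
order_id=2: ✗
order_id=3: ✗
order_id=4: ✗
order_id=5: ✗
order_id=6: ✗
order_id=7: ✗
order_id=8: ✗
order_id=9: ✗
order_id=10: ✗
order_id=11: ✓ → 174
order_id=12: ✗
order_id=13: ✗
order_id=14: ✗
priority_sum = 174
—
[cancelled_sum: status <> 'cancelled' OR channel IN ('app', 'web')]
order_id=2: ✓ → 380
order_id=3: ✓ → 297
order_id=4: ✓ → 205
order_id=5: ✓ → 314
order_id=6: ✓ → 560
order_id=7: ✗
order_id=8: ✓ → 462
order_id=9: ✓ → 319
order_id=10: ✓ → 125
order_id=11: ✓ → 174
order_id=12: ✓ → 235
order_id=13: ✓ → 300
order_id=14: ✓ → 476
cancelled_sum = 380 + 297 + 205 + 314 + 560 + 462 + 319 + 125 + 174 + 235 + 300 + 476 = 3847
—
[web_sum: channel <> 'web']
order_id=2: ✓ → 380
order_id=3: ✗
order_id=4: ✗
order_id=5: ✗
order_id=6: ✓ → 560
order_id=7: ✓ → 253
order_id=8: ✓ → 462
order_id=9: ✓ → 319
order_id=10: ✗
order_id=11: ✓ → 174
order_id=12: ✓ → 235
order_id=13: ✓ → 300
order_id=14: ✗
web_sum = 380 + 560 + 253 + 462 + 319 + 174 + 235 + 300 = 2683

priority_sum=174, cancelled_sum=3847, web_sum=2683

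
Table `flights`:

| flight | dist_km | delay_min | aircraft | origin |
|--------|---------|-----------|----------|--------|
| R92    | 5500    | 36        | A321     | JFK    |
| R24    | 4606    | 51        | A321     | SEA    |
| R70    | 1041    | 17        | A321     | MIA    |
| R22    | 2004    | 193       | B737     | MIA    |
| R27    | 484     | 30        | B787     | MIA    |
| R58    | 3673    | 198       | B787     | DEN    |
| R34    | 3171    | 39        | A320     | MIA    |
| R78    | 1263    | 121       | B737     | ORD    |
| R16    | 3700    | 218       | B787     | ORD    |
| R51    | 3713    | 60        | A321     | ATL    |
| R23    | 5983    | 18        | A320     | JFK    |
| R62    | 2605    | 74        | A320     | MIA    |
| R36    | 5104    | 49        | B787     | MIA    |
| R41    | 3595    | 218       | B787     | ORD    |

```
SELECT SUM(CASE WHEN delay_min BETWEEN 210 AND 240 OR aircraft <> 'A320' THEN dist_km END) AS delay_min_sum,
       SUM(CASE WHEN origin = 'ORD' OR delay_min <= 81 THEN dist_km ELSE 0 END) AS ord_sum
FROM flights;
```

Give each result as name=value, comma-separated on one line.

delay_min_sum=34683, ord_sum=40765

[delay_min_sum: delay_min BETWEEN 210 AND 240 OR aircraft <> 'A320']
flight=R92: ✓ → 5500
flight=R24: ✓ → 4606
flight=R70: ✓ → 1041
flight=R22: ✓ → 2004
flight=R27: ✓ → 484
flight=R58: ✓ → 3673
flight=R34: ✗
flight=R78: ✓ → 1263
flight=R16: ✓ → 3700
flight=R51: ✓ → 3713
flight=R23: ✗
flight=R62: ✗
flight=R36: ✓ → 5104
flight=R41: ✓ → 3595
delay_min_sum = 5500 + 4606 + 1041 + 2004 + 484 + 3673 + 1263 + 3700 + 3713 + 5104 + 3595 = 34683
—
[ord_sum: origin = 'ORD' OR delay_min <= 81]
flight=R92: ✓ → 5500
flight=R24: ✓ → 4606
flight=R70: ✓ → 1041
flight=R22: ✗
flight=R27: ✓ → 484
flight=R58: ✗
flight=R34: ✓ → 3171
flight=R78: ✓ → 1263
flight=R16: ✓ → 3700
flight=R51: ✓ → 3713
flight=R23: ✓ → 5983
flight=R62: ✓ → 2605
flight=R36: ✓ → 5104
flight=R41: ✓ → 3595
ord_sum = 5500 + 4606 + 1041 + 484 + 3171 + 1263 + 3700 + 3713 + 5983 + 2605 + 5104 + 3595 = 40765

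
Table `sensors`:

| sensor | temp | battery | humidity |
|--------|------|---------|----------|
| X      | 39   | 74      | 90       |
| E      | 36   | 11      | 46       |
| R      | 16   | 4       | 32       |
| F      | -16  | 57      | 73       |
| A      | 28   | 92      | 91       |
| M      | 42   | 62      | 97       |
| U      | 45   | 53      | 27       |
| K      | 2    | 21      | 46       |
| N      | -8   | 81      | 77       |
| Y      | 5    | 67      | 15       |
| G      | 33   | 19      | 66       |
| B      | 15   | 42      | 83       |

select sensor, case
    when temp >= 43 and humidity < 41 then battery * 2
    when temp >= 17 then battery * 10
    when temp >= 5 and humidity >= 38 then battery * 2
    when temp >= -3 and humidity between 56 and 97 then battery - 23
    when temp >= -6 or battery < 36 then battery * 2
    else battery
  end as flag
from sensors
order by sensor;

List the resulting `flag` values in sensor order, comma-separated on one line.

920, 84, 110, 57, 190, 42, 620, 81, 8, 106, 740, 134

sensor=A: temp >= 17 → 920
sensor=B: temp >= 5 and humidity >= 38 → 84
sensor=E: temp >= 17 → 110
sensor=F: ELSE → 57
sensor=G: temp >= 17 → 190
sensor=K: temp >= -6 or battery < 36 → 42
sensor=M: temp >= 17 → 620
sensor=N: ELSE → 81
sensor=R: temp >= -6 or battery < 36 → 8
sensor=U: temp >= 43 and humidity < 41 → 106
sensor=X: temp >= 17 → 740
sensor=Y: temp >= -6 or battery < 36 → 134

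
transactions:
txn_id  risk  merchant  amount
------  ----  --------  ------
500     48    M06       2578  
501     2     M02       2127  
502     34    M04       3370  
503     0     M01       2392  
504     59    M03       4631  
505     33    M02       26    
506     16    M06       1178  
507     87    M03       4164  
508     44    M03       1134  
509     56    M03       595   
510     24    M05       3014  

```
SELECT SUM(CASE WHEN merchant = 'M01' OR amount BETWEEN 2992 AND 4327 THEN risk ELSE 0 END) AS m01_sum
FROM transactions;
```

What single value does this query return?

txn_id=500: ✗
txn_id=501: ✗
txn_id=502: ✓ → 34
txn_id=503: ✓ → 0
txn_id=504: ✗
txn_id=505: ✗
txn_id=506: ✗
txn_id=507: ✓ → 87
txn_id=508: ✗
txn_id=509: ✗
txn_id=510: ✓ → 24
m01_sum = 34 + 87 + 24 = 145

145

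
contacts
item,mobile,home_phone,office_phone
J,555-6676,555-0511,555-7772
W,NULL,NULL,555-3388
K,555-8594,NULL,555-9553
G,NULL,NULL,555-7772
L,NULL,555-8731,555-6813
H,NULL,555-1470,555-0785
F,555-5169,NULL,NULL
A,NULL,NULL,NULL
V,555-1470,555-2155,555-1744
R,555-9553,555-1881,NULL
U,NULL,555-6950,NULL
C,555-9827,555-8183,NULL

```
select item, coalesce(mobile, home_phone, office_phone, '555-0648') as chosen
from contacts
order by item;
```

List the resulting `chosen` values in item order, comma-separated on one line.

555-0648, 555-9827, 555-5169, 555-7772, 555-1470, 555-6676, 555-8594, 555-8731, 555-9553, 555-6950, 555-1470, 555-3388

item=A: mobile=NULL, home_phone=NULL, office_phone=NULL, → literal 555-0648 → 555-0648
item=C: mobile=555-9827 → 555-9827
item=F: mobile=555-5169 → 555-5169
item=G: mobile=NULL, home_phone=NULL, office_phone=555-7772 → 555-7772
item=H: mobile=NULL, home_phone=555-1470 → 555-1470
item=J: mobile=555-6676 → 555-6676
item=K: mobile=555-8594 → 555-8594
item=L: mobile=NULL, home_phone=555-8731 → 555-8731
item=R: mobile=555-9553 → 555-9553
item=U: mobile=NULL, home_phone=555-6950 → 555-6950
item=V: mobile=555-1470 → 555-1470
item=W: mobile=NULL, home_phone=NULL, office_phone=555-3388 → 555-3388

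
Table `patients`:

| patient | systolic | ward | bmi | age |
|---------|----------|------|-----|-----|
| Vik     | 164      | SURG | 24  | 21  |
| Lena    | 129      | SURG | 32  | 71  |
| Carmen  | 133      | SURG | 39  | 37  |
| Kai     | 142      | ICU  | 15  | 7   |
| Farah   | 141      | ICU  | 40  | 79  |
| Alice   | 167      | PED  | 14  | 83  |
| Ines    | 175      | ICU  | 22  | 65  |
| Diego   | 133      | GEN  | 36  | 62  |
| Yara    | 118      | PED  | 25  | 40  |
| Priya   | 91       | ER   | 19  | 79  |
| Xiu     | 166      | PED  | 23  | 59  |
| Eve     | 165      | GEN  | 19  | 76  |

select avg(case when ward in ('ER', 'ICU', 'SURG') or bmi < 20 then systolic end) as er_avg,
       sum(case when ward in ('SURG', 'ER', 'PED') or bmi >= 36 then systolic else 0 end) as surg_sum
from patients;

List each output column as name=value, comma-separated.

[er_avg: ward in ('ER', 'ICU', 'SURG') or bmi < 20]
patient=Vik: ✓ → 164
patient=Lena: ✓ → 129
patient=Carmen: ✓ → 133
patient=Kai: ✓ → 142
patient=Farah: ✓ → 141
patient=Alice: ✓ → 167
patient=Ines: ✓ → 175
patient=Diego: ✗
patient=Yara: ✗
patient=Priya: ✓ → 91
patient=Xiu: ✗
patient=Eve: ✓ → 165
er_avg = (164 + 129 + 133 + 142 + 141 + 167 + 175 + 91 + 165) / 9 = 145.2222222222
—
[surg_sum: ward in ('SURG', 'ER', 'PED') or bmi >= 36]
patient=Vik: ✓ → 164
patient=Lena: ✓ → 129
patient=Carmen: ✓ → 133
patient=Kai: ✗
patient=Farah: ✓ → 141
patient=Alice: ✓ → 167
patient=Ines: ✗
patient=Diego: ✓ → 133
patient=Yara: ✓ → 118
patient=Priya: ✓ → 91
patient=Xiu: ✓ → 166
patient=Eve: ✗
surg_sum = 164 + 129 + 133 + 141 + 167 + 133 + 118 + 91 + 166 = 1242

er_avg=145.2222222222, surg_sum=1242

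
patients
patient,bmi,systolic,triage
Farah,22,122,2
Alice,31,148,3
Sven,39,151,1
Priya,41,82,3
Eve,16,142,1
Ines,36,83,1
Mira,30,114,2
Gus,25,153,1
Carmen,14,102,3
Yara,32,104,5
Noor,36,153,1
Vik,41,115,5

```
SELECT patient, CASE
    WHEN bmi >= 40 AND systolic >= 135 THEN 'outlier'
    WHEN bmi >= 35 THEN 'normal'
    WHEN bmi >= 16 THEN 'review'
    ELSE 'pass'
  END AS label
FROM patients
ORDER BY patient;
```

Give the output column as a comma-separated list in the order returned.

review, pass, review, review, review, normal, review, normal, normal, normal, normal, review

patient=Alice: bmi >= 16 → review
patient=Carmen: ELSE → pass
patient=Eve: bmi >= 16 → review
patient=Farah: bmi >= 16 → review
patient=Gus: bmi >= 16 → review
patient=Ines: bmi >= 35 → normal
patient=Mira: bmi >= 16 → review
patient=Noor: bmi >= 35 → normal
patient=Priya: bmi >= 35 → normal
patient=Sven: bmi >= 35 → normal
patient=Vik: bmi >= 35 → normal
patient=Yara: bmi >= 16 → review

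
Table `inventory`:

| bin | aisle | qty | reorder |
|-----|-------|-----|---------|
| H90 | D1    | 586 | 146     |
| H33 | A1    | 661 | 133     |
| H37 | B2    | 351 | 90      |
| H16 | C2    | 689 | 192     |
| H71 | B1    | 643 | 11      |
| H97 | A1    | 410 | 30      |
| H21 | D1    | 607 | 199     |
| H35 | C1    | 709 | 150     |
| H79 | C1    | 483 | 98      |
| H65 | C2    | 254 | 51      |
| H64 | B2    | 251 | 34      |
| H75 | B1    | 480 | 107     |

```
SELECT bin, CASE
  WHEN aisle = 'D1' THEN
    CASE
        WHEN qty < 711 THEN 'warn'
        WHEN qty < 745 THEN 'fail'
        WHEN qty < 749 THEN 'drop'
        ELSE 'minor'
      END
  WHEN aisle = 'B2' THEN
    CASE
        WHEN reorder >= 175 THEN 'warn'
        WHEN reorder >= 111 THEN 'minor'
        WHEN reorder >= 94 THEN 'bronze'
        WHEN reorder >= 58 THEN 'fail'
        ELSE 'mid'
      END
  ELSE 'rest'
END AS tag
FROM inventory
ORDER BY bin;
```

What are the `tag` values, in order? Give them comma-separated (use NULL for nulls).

rest, warn, rest, rest, fail, mid, rest, rest, rest, rest, warn, rest

bin=H16: aisle='C2' → outer ELSE → rest
bin=H21: aisle='D1' → inner[qty < 711] → warn
bin=H33: aisle='A1' → outer ELSE → rest
bin=H35: aisle='C1' → outer ELSE → rest
bin=H37: aisle='B2' → inner[reorder >= 58] → fail
bin=H64: aisle='B2' → inner[ELSE] → mid
bin=H65: aisle='C2' → outer ELSE → rest
bin=H71: aisle='B1' → outer ELSE → rest
bin=H75: aisle='B1' → outer ELSE → rest
bin=H79: aisle='C1' → outer ELSE → rest
bin=H90: aisle='D1' → inner[qty < 711] → warn
bin=H97: aisle='A1' → outer ELSE → rest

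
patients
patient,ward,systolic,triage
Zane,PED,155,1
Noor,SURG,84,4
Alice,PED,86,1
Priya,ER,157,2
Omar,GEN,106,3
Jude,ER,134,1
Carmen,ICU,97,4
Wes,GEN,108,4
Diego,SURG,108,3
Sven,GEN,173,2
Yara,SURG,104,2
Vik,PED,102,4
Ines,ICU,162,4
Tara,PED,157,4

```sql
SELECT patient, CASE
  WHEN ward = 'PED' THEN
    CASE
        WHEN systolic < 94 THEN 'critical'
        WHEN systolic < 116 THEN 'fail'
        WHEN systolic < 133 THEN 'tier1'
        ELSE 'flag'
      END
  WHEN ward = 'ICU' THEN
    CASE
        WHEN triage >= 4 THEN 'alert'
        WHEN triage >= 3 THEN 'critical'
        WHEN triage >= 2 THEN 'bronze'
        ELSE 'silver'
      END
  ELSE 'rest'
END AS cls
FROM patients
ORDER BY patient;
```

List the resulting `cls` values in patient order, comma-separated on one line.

patient=Alice: ward='PED' → inner[systolic < 94] → critical
patient=Carmen: ward='ICU' → inner[triage >= 4] → alert
patient=Diego: ward='SURG' → outer ELSE → rest
patient=Ines: ward='ICU' → inner[triage >= 4] → alert
patient=Jude: ward='ER' → outer ELSE → rest
patient=Noor: ward='SURG' → outer ELSE → rest
patient=Omar: ward='GEN' → outer ELSE → rest
patient=Priya: ward='ER' → outer ELSE → rest
patient=Sven: ward='GEN' → outer ELSE → rest
patient=Tara: ward='PED' → inner[ELSE] → flag
patient=Vik: ward='PED' → inner[systolic < 116] → fail
patient=Wes: ward='GEN' → outer ELSE → rest
patient=Yara: ward='SURG' → outer ELSE → rest
patient=Zane: ward='PED' → inner[ELSE] → flag

critical, alert, rest, alert, rest, rest, rest, rest, rest, flag, fail, rest, rest, flag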